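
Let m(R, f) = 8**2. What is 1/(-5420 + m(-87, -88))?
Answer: -1/5356 ≈ -0.00018671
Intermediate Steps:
m(R, f) = 64
1/(-5420 + m(-87, -88)) = 1/(-5420 + 64) = 1/(-5356) = -1/5356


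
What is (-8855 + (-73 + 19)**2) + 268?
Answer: -5671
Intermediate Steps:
(-8855 + (-73 + 19)**2) + 268 = (-8855 + (-54)**2) + 268 = (-8855 + 2916) + 268 = -5939 + 268 = -5671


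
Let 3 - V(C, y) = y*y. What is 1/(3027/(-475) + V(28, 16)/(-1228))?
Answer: -583300/3596981 ≈ -0.16216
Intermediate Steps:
V(C, y) = 3 - y**2 (V(C, y) = 3 - y*y = 3 - y**2)
1/(3027/(-475) + V(28, 16)/(-1228)) = 1/(3027/(-475) + (3 - 1*16**2)/(-1228)) = 1/(3027*(-1/475) + (3 - 1*256)*(-1/1228)) = 1/(-3027/475 + (3 - 256)*(-1/1228)) = 1/(-3027/475 - 253*(-1/1228)) = 1/(-3027/475 + 253/1228) = 1/(-3596981/583300) = -583300/3596981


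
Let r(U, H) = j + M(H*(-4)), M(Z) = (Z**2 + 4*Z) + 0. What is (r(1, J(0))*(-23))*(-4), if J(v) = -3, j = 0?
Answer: 17664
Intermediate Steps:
M(Z) = Z**2 + 4*Z
r(U, H) = -4*H*(4 - 4*H) (r(U, H) = 0 + (H*(-4))*(4 + H*(-4)) = 0 + (-4*H)*(4 - 4*H) = 0 - 4*H*(4 - 4*H) = -4*H*(4 - 4*H))
(r(1, J(0))*(-23))*(-4) = ((16*(-3)*(-1 - 3))*(-23))*(-4) = ((16*(-3)*(-4))*(-23))*(-4) = (192*(-23))*(-4) = -4416*(-4) = 17664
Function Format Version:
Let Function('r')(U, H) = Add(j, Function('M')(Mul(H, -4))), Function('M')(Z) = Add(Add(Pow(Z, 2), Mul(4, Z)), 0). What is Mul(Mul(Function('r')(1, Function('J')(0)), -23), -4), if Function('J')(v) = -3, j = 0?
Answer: 17664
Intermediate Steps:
Function('M')(Z) = Add(Pow(Z, 2), Mul(4, Z))
Function('r')(U, H) = Mul(-4, H, Add(4, Mul(-4, H))) (Function('r')(U, H) = Add(0, Mul(Mul(H, -4), Add(4, Mul(H, -4)))) = Add(0, Mul(Mul(-4, H), Add(4, Mul(-4, H)))) = Add(0, Mul(-4, H, Add(4, Mul(-4, H)))) = Mul(-4, H, Add(4, Mul(-4, H))))
Mul(Mul(Function('r')(1, Function('J')(0)), -23), -4) = Mul(Mul(Mul(16, -3, Add(-1, -3)), -23), -4) = Mul(Mul(Mul(16, -3, -4), -23), -4) = Mul(Mul(192, -23), -4) = Mul(-4416, -4) = 17664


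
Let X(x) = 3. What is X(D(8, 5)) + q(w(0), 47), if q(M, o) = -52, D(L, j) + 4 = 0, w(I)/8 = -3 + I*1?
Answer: -49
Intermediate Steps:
w(I) = -24 + 8*I (w(I) = 8*(-3 + I*1) = 8*(-3 + I) = -24 + 8*I)
D(L, j) = -4 (D(L, j) = -4 + 0 = -4)
X(D(8, 5)) + q(w(0), 47) = 3 - 52 = -49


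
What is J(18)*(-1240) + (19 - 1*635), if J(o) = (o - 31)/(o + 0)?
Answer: 2516/9 ≈ 279.56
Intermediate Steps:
J(o) = (-31 + o)/o
J(18)*(-1240) + (19 - 1*635) = ((-31 + 18)/18)*(-1240) + (19 - 1*635) = ((1/18)*(-13))*(-1240) + (19 - 635) = -13/18*(-1240) - 616 = 8060/9 - 616 = 2516/9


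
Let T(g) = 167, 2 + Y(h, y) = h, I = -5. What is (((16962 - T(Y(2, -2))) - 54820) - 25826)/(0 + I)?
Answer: 63851/5 ≈ 12770.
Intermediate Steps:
Y(h, y) = -2 + h
(((16962 - T(Y(2, -2))) - 54820) - 25826)/(0 + I) = (((16962 - 1*167) - 54820) - 25826)/(0 - 5) = (((16962 - 167) - 54820) - 25826)/(-5) = -((16795 - 54820) - 25826)/5 = -(-38025 - 25826)/5 = -⅕*(-63851) = 63851/5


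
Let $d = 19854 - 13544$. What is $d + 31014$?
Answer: $37324$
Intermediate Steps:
$d = 6310$
$d + 31014 = 6310 + 31014 = 37324$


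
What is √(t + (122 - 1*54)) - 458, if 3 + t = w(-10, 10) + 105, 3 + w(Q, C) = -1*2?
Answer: -458 + √165 ≈ -445.15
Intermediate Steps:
w(Q, C) = -5 (w(Q, C) = -3 - 1*2 = -3 - 2 = -5)
t = 97 (t = -3 + (-5 + 105) = -3 + 100 = 97)
√(t + (122 - 1*54)) - 458 = √(97 + (122 - 1*54)) - 458 = √(97 + (122 - 54)) - 458 = √(97 + 68) - 458 = √165 - 458 = -458 + √165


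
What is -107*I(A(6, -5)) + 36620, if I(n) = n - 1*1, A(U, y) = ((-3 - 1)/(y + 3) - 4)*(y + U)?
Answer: 36941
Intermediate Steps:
A(U, y) = (-4 - 4/(3 + y))*(U + y) (A(U, y) = (-4/(3 + y) - 4)*(U + y) = (-4 - 4/(3 + y))*(U + y))
I(n) = -1 + n (I(n) = n - 1 = -1 + n)
-107*I(A(6, -5)) + 36620 = -107*(-1 + 4*(-1*(-5)² - 4*6 - 4*(-5) - 1*6*(-5))/(3 - 5)) + 36620 = -107*(-1 + 4*(-1*25 - 24 + 20 + 30)/(-2)) + 36620 = -107*(-1 + 4*(-½)*(-25 - 24 + 20 + 30)) + 36620 = -107*(-1 + 4*(-½)*1) + 36620 = -107*(-1 - 2) + 36620 = -107*(-3) + 36620 = 321 + 36620 = 36941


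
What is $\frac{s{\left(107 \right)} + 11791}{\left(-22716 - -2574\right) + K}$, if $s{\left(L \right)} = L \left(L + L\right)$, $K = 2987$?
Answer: $- \frac{34689}{17155} \approx -2.0221$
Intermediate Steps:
$s{\left(L \right)} = 2 L^{2}$ ($s{\left(L \right)} = L 2 L = 2 L^{2}$)
$\frac{s{\left(107 \right)} + 11791}{\left(-22716 - -2574\right) + K} = \frac{2 \cdot 107^{2} + 11791}{\left(-22716 - -2574\right) + 2987} = \frac{2 \cdot 11449 + 11791}{\left(-22716 + 2574\right) + 2987} = \frac{22898 + 11791}{-20142 + 2987} = \frac{34689}{-17155} = 34689 \left(- \frac{1}{17155}\right) = - \frac{34689}{17155}$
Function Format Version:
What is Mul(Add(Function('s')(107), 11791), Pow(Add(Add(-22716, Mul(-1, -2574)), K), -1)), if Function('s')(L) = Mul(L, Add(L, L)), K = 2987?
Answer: Rational(-34689, 17155) ≈ -2.0221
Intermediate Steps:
Function('s')(L) = Mul(2, Pow(L, 2)) (Function('s')(L) = Mul(L, Mul(2, L)) = Mul(2, Pow(L, 2)))
Mul(Add(Function('s')(107), 11791), Pow(Add(Add(-22716, Mul(-1, -2574)), K), -1)) = Mul(Add(Mul(2, Pow(107, 2)), 11791), Pow(Add(Add(-22716, Mul(-1, -2574)), 2987), -1)) = Mul(Add(Mul(2, 11449), 11791), Pow(Add(Add(-22716, 2574), 2987), -1)) = Mul(Add(22898, 11791), Pow(Add(-20142, 2987), -1)) = Mul(34689, Pow(-17155, -1)) = Mul(34689, Rational(-1, 17155)) = Rational(-34689, 17155)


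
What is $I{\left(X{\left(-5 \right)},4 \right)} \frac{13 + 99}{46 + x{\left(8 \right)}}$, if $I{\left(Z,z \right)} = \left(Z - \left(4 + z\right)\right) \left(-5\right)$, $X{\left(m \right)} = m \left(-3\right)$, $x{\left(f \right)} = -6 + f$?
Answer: $- \frac{245}{3} \approx -81.667$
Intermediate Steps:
$X{\left(m \right)} = - 3 m$
$I{\left(Z,z \right)} = 20 - 5 Z + 5 z$ ($I{\left(Z,z \right)} = \left(-4 + Z - z\right) \left(-5\right) = 20 - 5 Z + 5 z$)
$I{\left(X{\left(-5 \right)},4 \right)} \frac{13 + 99}{46 + x{\left(8 \right)}} = \left(20 - 5 \left(\left(-3\right) \left(-5\right)\right) + 5 \cdot 4\right) \frac{13 + 99}{46 + \left(-6 + 8\right)} = \left(20 - 75 + 20\right) \frac{112}{46 + 2} = \left(20 - 75 + 20\right) \frac{112}{48} = - 35 \cdot 112 \cdot \frac{1}{48} = \left(-35\right) \frac{7}{3} = - \frac{245}{3}$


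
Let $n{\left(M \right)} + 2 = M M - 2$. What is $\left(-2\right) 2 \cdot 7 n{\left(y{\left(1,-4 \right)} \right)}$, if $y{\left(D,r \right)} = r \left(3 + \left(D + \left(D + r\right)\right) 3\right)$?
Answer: $-3920$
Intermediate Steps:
$y{\left(D,r \right)} = r \left(3 + 3 r + 6 D\right)$ ($y{\left(D,r \right)} = r \left(3 + \left(r + 2 D\right) 3\right) = r \left(3 + \left(3 r + 6 D\right)\right) = r \left(3 + 3 r + 6 D\right)$)
$n{\left(M \right)} = -4 + M^{2}$ ($n{\left(M \right)} = -2 + \left(M M - 2\right) = -2 + \left(M^{2} - 2\right) = -2 + \left(-2 + M^{2}\right) = -4 + M^{2}$)
$\left(-2\right) 2 \cdot 7 n{\left(y{\left(1,-4 \right)} \right)} = \left(-2\right) 2 \cdot 7 \left(-4 + \left(3 \left(-4\right) \left(1 - 4 + 2 \cdot 1\right)\right)^{2}\right) = \left(-4\right) 7 \left(-4 + \left(3 \left(-4\right) \left(1 - 4 + 2\right)\right)^{2}\right) = - 28 \left(-4 + \left(3 \left(-4\right) \left(-1\right)\right)^{2}\right) = - 28 \left(-4 + 12^{2}\right) = - 28 \left(-4 + 144\right) = \left(-28\right) 140 = -3920$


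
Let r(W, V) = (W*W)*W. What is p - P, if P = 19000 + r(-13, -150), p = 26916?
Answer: 10113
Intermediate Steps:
r(W, V) = W³ (r(W, V) = W²*W = W³)
P = 16803 (P = 19000 + (-13)³ = 19000 - 2197 = 16803)
p - P = 26916 - 1*16803 = 26916 - 16803 = 10113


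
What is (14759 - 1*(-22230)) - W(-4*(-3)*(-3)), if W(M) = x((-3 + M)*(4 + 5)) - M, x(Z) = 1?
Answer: 36952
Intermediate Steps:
W(M) = 1 - M
(14759 - 1*(-22230)) - W(-4*(-3)*(-3)) = (14759 - 1*(-22230)) - (1 - (-4*(-3))*(-3)) = (14759 + 22230) - (1 - 12*(-3)) = 36989 - (1 - 1*(-36)) = 36989 - (1 + 36) = 36989 - 1*37 = 36989 - 37 = 36952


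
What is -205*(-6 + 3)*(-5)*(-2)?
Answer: 6150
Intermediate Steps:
-205*(-6 + 3)*(-5)*(-2) = -(-615)*(-5)*(-2) = -205*15*(-2) = -3075*(-2) = 6150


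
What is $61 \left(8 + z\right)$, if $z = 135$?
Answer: $8723$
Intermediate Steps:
$61 \left(8 + z\right) = 61 \left(8 + 135\right) = 61 \cdot 143 = 8723$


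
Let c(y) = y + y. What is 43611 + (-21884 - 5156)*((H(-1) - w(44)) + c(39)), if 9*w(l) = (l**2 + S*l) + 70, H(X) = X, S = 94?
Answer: 147733459/9 ≈ 1.6415e+7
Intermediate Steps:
c(y) = 2*y
w(l) = 70/9 + l**2/9 + 94*l/9 (w(l) = ((l**2 + 94*l) + 70)/9 = (70 + l**2 + 94*l)/9 = 70/9 + l**2/9 + 94*l/9)
43611 + (-21884 - 5156)*((H(-1) - w(44)) + c(39)) = 43611 + (-21884 - 5156)*((-1 - (70/9 + (1/9)*44**2 + (94/9)*44)) + 2*39) = 43611 - 27040*((-1 - (70/9 + (1/9)*1936 + 4136/9)) + 78) = 43611 - 27040*((-1 - (70/9 + 1936/9 + 4136/9)) + 78) = 43611 - 27040*((-1 - 1*6142/9) + 78) = 43611 - 27040*((-1 - 6142/9) + 78) = 43611 - 27040*(-6151/9 + 78) = 43611 - 27040*(-5449/9) = 43611 + 147340960/9 = 147733459/9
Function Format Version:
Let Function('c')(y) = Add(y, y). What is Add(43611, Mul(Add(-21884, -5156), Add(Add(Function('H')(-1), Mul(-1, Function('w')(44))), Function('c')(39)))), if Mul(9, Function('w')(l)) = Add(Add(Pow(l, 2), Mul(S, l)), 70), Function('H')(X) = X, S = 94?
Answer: Rational(147733459, 9) ≈ 1.6415e+7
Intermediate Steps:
Function('c')(y) = Mul(2, y)
Function('w')(l) = Add(Rational(70, 9), Mul(Rational(1, 9), Pow(l, 2)), Mul(Rational(94, 9), l)) (Function('w')(l) = Mul(Rational(1, 9), Add(Add(Pow(l, 2), Mul(94, l)), 70)) = Mul(Rational(1, 9), Add(70, Pow(l, 2), Mul(94, l))) = Add(Rational(70, 9), Mul(Rational(1, 9), Pow(l, 2)), Mul(Rational(94, 9), l)))
Add(43611, Mul(Add(-21884, -5156), Add(Add(Function('H')(-1), Mul(-1, Function('w')(44))), Function('c')(39)))) = Add(43611, Mul(Add(-21884, -5156), Add(Add(-1, Mul(-1, Add(Rational(70, 9), Mul(Rational(1, 9), Pow(44, 2)), Mul(Rational(94, 9), 44)))), Mul(2, 39)))) = Add(43611, Mul(-27040, Add(Add(-1, Mul(-1, Add(Rational(70, 9), Mul(Rational(1, 9), 1936), Rational(4136, 9)))), 78))) = Add(43611, Mul(-27040, Add(Add(-1, Mul(-1, Add(Rational(70, 9), Rational(1936, 9), Rational(4136, 9)))), 78))) = Add(43611, Mul(-27040, Add(Add(-1, Mul(-1, Rational(6142, 9))), 78))) = Add(43611, Mul(-27040, Add(Add(-1, Rational(-6142, 9)), 78))) = Add(43611, Mul(-27040, Add(Rational(-6151, 9), 78))) = Add(43611, Mul(-27040, Rational(-5449, 9))) = Add(43611, Rational(147340960, 9)) = Rational(147733459, 9)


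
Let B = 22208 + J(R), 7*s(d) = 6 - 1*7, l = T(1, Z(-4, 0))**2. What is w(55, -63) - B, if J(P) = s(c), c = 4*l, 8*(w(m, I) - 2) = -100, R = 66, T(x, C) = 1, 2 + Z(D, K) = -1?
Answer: -311057/14 ≈ -22218.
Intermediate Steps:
Z(D, K) = -3 (Z(D, K) = -2 - 1 = -3)
l = 1 (l = 1**2 = 1)
w(m, I) = -21/2 (w(m, I) = 2 + (1/8)*(-100) = 2 - 25/2 = -21/2)
c = 4 (c = 4*1 = 4)
s(d) = -1/7 (s(d) = (6 - 1*7)/7 = (6 - 7)/7 = (1/7)*(-1) = -1/7)
J(P) = -1/7
B = 155455/7 (B = 22208 - 1/7 = 155455/7 ≈ 22208.)
w(55, -63) - B = -21/2 - 1*155455/7 = -21/2 - 155455/7 = -311057/14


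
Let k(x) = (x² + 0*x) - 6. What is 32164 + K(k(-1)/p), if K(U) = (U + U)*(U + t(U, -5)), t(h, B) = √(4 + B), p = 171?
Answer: 940507574/29241 - 10*I/171 ≈ 32164.0 - 0.05848*I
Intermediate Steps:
k(x) = -6 + x² (k(x) = (x² + 0) - 6 = x² - 6 = -6 + x²)
K(U) = 2*U*(I + U) (K(U) = (U + U)*(U + √(4 - 5)) = (2*U)*(U + √(-1)) = (2*U)*(U + I) = (2*U)*(I + U) = 2*U*(I + U))
32164 + K(k(-1)/p) = 32164 + 2*((-6 + (-1)²)/171)*(I + (-6 + (-1)²)/171) = 32164 + 2*((-6 + 1)*(1/171))*(I + (-6 + 1)*(1/171)) = 32164 + 2*(-5*1/171)*(I - 5*1/171) = 32164 + 2*(-5/171)*(I - 5/171) = 32164 + 2*(-5/171)*(-5/171 + I) = 32164 + (50/29241 - 10*I/171) = 940507574/29241 - 10*I/171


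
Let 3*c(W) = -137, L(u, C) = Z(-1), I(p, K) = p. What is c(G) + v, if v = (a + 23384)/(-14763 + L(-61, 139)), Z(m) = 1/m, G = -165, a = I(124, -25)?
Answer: -523298/11073 ≈ -47.259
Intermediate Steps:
a = 124
L(u, C) = -1 (L(u, C) = 1/(-1) = -1)
c(W) = -137/3 (c(W) = (⅓)*(-137) = -137/3)
v = -5877/3691 (v = (124 + 23384)/(-14763 - 1) = 23508/(-14764) = 23508*(-1/14764) = -5877/3691 ≈ -1.5923)
c(G) + v = -137/3 - 5877/3691 = -523298/11073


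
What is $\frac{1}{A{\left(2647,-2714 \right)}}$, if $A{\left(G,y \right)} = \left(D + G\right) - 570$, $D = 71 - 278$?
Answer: $\frac{1}{1870} \approx 0.00053476$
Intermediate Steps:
$D = -207$ ($D = 71 - 278 = -207$)
$A{\left(G,y \right)} = -777 + G$ ($A{\left(G,y \right)} = \left(-207 + G\right) - 570 = -777 + G$)
$\frac{1}{A{\left(2647,-2714 \right)}} = \frac{1}{-777 + 2647} = \frac{1}{1870}$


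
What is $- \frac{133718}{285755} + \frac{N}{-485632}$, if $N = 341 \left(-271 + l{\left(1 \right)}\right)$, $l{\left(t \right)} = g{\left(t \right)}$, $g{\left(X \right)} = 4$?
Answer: $- \frac{38920604291}{138771772160} \approx -0.28046$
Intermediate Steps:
$l{\left(t \right)} = 4$
$N = -91047$ ($N = 341 \left(-271 + 4\right) = 341 \left(-267\right) = -91047$)
$- \frac{133718}{285755} + \frac{N}{-485632} = - \frac{133718}{285755} - \frac{91047}{-485632} = \left(-133718\right) \frac{1}{285755} - - \frac{91047}{485632} = - \frac{133718}{285755} + \frac{91047}{485632} = - \frac{38920604291}{138771772160}$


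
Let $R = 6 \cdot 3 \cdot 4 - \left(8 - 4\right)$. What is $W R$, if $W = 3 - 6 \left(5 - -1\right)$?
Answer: $-2244$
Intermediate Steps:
$W = -33$ ($W = 3 - 6 \left(5 + 1\right) = 3 - 36 = -33$)
$R = 68$ ($R = 18 \cdot 4 - 4 = 72 - 4 = 68$)
$W R = \left(-33\right) 68 = -2244$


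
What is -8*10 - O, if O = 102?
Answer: -182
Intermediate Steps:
-8*10 - O = -8*10 - 1*102 = -80 - 102 = -182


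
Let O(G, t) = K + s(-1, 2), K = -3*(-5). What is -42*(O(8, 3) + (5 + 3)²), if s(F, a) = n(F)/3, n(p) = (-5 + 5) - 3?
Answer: -3276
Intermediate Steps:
K = 15
n(p) = -3 (n(p) = 0 - 3 = -3)
s(F, a) = -1 (s(F, a) = -3/3 = -3*⅓ = -1)
O(G, t) = 14 (O(G, t) = 15 - 1 = 14)
-42*(O(8, 3) + (5 + 3)²) = -42*(14 + (5 + 3)²) = -42*(14 + 8²) = -42*(14 + 64) = -42*78 = -3276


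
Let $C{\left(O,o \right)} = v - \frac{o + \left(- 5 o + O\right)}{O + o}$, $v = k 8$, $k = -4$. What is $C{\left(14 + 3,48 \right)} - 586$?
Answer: $- \frac{7999}{13} \approx -615.31$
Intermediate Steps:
$v = -32$ ($v = \left(-4\right) 8 = -32$)
$C{\left(O,o \right)} = -32 - \frac{O - 4 o}{O + o}$ ($C{\left(O,o \right)} = -32 - \frac{o + \left(- 5 o + O\right)}{O + o} = -32 - \frac{o + \left(O - 5 o\right)}{O + o} = -32 - \frac{O - 4 o}{O + o}$)
$C{\left(14 + 3,48 \right)} - 586 = \frac{- 33 \left(14 + 3\right) - 1344}{\left(14 + 3\right) + 48} - 586 = \frac{\left(-33\right) 17 - 1344}{17 + 48} - 586 = \frac{-561 - 1344}{65} - 586 = \frac{1}{65} \left(-1905\right) - 586 = - \frac{381}{13} - 586 = - \frac{7999}{13}$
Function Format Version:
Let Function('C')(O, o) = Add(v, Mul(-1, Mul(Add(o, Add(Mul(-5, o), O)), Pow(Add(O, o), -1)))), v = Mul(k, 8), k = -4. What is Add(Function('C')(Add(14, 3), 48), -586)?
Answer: Rational(-7999, 13) ≈ -615.31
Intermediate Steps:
v = -32 (v = Mul(-4, 8) = -32)
Function('C')(O, o) = Add(-32, Mul(-1, Pow(Add(O, o), -1), Add(O, Mul(-4, o)))) (Function('C')(O, o) = Add(-32, Mul(-1, Mul(Add(o, Add(Mul(-5, o), O)), Pow(Add(O, o), -1)))) = Add(-32, Mul(-1, Mul(Add(o, Add(O, Mul(-5, o))), Pow(Add(O, o), -1)))) = Add(-32, Mul(-1, Mul(Add(O, Mul(-4, o)), Pow(Add(O, o), -1)))) = Add(-32, Mul(-1, Mul(Pow(Add(O, o), -1), Add(O, Mul(-4, o))))) = Add(-32, Mul(-1, Pow(Add(O, o), -1), Add(O, Mul(-4, o)))))
Add(Function('C')(Add(14, 3), 48), -586) = Add(Mul(Pow(Add(Add(14, 3), 48), -1), Add(Mul(-33, Add(14, 3)), Mul(-28, 48))), -586) = Add(Mul(Pow(Add(17, 48), -1), Add(Mul(-33, 17), -1344)), -586) = Add(Mul(Pow(65, -1), Add(-561, -1344)), -586) = Add(Mul(Rational(1, 65), -1905), -586) = Add(Rational(-381, 13), -586) = Rational(-7999, 13)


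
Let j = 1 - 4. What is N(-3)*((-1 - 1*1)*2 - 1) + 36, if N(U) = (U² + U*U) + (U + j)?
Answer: -24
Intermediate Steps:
j = -3
N(U) = -3 + U + 2*U² (N(U) = (U² + U*U) + (U - 3) = (U² + U²) + (-3 + U) = 2*U² + (-3 + U) = -3 + U + 2*U²)
N(-3)*((-1 - 1*1)*2 - 1) + 36 = (-3 - 3 + 2*(-3)²)*((-1 - 1*1)*2 - 1) + 36 = (-3 - 3 + 2*9)*((-1 - 1)*2 - 1) + 36 = (-3 - 3 + 18)*(-2*2 - 1) + 36 = 12*(-4 - 1) + 36 = 12*(-5) + 36 = -60 + 36 = -24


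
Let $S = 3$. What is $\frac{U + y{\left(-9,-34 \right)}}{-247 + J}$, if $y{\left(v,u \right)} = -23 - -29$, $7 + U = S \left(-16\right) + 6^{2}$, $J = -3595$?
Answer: $\frac{13}{3842} \approx 0.0033837$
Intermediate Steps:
$U = -19$ ($U = -7 + \left(3 \left(-16\right) + 6^{2}\right) = -7 + \left(-48 + 36\right) = -7 - 12 = -19$)
$y{\left(v,u \right)} = 6$ ($y{\left(v,u \right)} = -23 + 29 = 6$)
$\frac{U + y{\left(-9,-34 \right)}}{-247 + J} = \frac{-19 + 6}{-247 - 3595} = - \frac{13}{-3842} = \left(-13\right) \left(- \frac{1}{3842}\right) = \frac{13}{3842}$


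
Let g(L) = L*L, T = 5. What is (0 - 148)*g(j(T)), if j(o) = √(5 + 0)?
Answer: -740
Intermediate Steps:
j(o) = √5
g(L) = L²
(0 - 148)*g(j(T)) = (0 - 148)*(√5)² = -148*5 = -740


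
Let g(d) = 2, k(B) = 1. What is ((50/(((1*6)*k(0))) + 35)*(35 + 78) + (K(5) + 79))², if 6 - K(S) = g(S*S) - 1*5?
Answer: 223622116/9 ≈ 2.4847e+7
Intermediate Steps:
K(S) = 9 (K(S) = 6 - (2 - 1*5) = 6 - (2 - 5) = 6 - 1*(-3) = 6 + 3 = 9)
((50/(((1*6)*k(0))) + 35)*(35 + 78) + (K(5) + 79))² = ((50/(((1*6)*1)) + 35)*(35 + 78) + (9 + 79))² = ((50/((6*1)) + 35)*113 + 88)² = ((50/6 + 35)*113 + 88)² = ((50*(⅙) + 35)*113 + 88)² = ((25/3 + 35)*113 + 88)² = ((130/3)*113 + 88)² = (14690/3 + 88)² = (14954/3)² = 223622116/9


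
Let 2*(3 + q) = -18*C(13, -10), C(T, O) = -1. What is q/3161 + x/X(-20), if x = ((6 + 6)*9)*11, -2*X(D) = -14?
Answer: 3755310/22127 ≈ 169.72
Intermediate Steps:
X(D) = 7 (X(D) = -½*(-14) = 7)
x = 1188 (x = (12*9)*11 = 108*11 = 1188)
q = 6 (q = -3 + (-18*(-1))/2 = -3 + (½)*18 = -3 + 9 = 6)
q/3161 + x/X(-20) = 6/3161 + 1188/7 = 3755310/22127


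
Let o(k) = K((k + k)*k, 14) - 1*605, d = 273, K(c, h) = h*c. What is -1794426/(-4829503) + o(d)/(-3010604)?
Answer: -4673036871817/14539721049812 ≈ -0.32140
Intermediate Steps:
K(c, h) = c*h
o(k) = -605 + 28*k² (o(k) = ((k + k)*k)*14 - 1*605 = ((2*k)*k)*14 - 605 = (2*k²)*14 - 605 = 28*k² - 605 = -605 + 28*k²)
-1794426/(-4829503) + o(d)/(-3010604) = -1794426/(-4829503) + (-605 + 28*273²)/(-3010604) = -1794426*(-1/4829503) + (-605 + 28*74529)*(-1/3010604) = 1794426/4829503 + (-605 + 2086812)*(-1/3010604) = 1794426/4829503 + 2086207*(-1/3010604) = 1794426/4829503 - 2086207/3010604 = -4673036871817/14539721049812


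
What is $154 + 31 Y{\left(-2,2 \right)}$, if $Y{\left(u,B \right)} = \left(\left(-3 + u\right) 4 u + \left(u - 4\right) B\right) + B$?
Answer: $1084$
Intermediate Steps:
$Y{\left(u,B \right)} = B + B \left(-4 + u\right) + u \left(-12 + 4 u\right)$ ($Y{\left(u,B \right)} = \left(\left(-12 + 4 u\right) u + \left(-4 + u\right) B\right) + B = \left(u \left(-12 + 4 u\right) + B \left(-4 + u\right)\right) + B = \left(B \left(-4 + u\right) + u \left(-12 + 4 u\right)\right) + B = B + B \left(-4 + u\right) + u \left(-12 + 4 u\right)$)
$154 + 31 Y{\left(-2,2 \right)} = 154 + 31 \left(\left(-12\right) \left(-2\right) - 6 + 4 \left(-2\right)^{2} + 2 \left(-2\right)\right) = 154 + 31 \left(24 - 6 + 4 \cdot 4 - 4\right) = 154 + 31 \left(24 - 6 + 16 - 4\right) = 154 + 31 \cdot 30 = 154 + 930 = 1084$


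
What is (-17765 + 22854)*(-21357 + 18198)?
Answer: -16076151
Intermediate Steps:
(-17765 + 22854)*(-21357 + 18198) = 5089*(-3159) = -16076151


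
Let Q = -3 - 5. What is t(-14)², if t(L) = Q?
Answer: 64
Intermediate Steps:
Q = -8
t(L) = -8
t(-14)² = (-8)² = 64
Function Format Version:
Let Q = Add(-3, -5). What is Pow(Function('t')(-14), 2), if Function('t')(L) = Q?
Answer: 64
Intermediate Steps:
Q = -8
Function('t')(L) = -8
Pow(Function('t')(-14), 2) = Pow(-8, 2) = 64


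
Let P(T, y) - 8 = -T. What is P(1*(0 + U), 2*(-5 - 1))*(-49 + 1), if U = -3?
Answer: -528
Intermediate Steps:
P(T, y) = 8 - T
P(1*(0 + U), 2*(-5 - 1))*(-49 + 1) = (8 - (0 - 3))*(-49 + 1) = (8 - (-3))*(-48) = (8 - 1*(-3))*(-48) = (8 + 3)*(-48) = 11*(-48) = -528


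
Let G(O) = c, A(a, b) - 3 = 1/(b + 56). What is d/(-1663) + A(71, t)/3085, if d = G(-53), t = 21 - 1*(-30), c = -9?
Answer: 3506341/548947985 ≈ 0.0063874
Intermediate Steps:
t = 51 (t = 21 + 30 = 51)
A(a, b) = 3 + 1/(56 + b) (A(a, b) = 3 + 1/(b + 56) = 3 + 1/(56 + b))
G(O) = -9
d = -9
d/(-1663) + A(71, t)/3085 = -9/(-1663) + ((169 + 3*51)/(56 + 51))/3085 = -9*(-1/1663) + ((169 + 153)/107)*(1/3085) = 9/1663 + ((1/107)*322)*(1/3085) = 9/1663 + (322/107)*(1/3085) = 9/1663 + 322/330095 = 3506341/548947985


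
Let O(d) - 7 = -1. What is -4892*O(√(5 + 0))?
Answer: -29352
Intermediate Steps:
O(d) = 6 (O(d) = 7 - 1 = 6)
-4892*O(√(5 + 0)) = -4892*6 = -29352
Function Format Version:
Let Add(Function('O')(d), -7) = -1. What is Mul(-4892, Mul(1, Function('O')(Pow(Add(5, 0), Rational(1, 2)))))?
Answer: -29352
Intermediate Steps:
Function('O')(d) = 6 (Function('O')(d) = Add(7, -1) = 6)
Mul(-4892, Mul(1, Function('O')(Pow(Add(5, 0), Rational(1, 2))))) = Mul(-4892, Mul(1, 6)) = Mul(-4892, 6) = -29352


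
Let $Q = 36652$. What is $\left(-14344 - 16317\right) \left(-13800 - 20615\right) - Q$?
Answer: $1055161663$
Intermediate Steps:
$\left(-14344 - 16317\right) \left(-13800 - 20615\right) - Q = \left(-14344 - 16317\right) \left(-13800 - 20615\right) - 36652 = \left(-30661\right) \left(-34415\right) - 36652 = 1055198315 - 36652 = 1055161663$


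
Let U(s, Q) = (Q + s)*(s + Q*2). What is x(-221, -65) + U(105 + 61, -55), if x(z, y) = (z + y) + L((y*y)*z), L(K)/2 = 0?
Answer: 5930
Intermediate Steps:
L(K) = 0 (L(K) = 2*0 = 0)
x(z, y) = y + z (x(z, y) = (z + y) + 0 = (y + z) + 0 = y + z)
U(s, Q) = (Q + s)*(s + 2*Q)
x(-221, -65) + U(105 + 61, -55) = (-65 - 221) + ((105 + 61)² + 2*(-55)² + 3*(-55)*(105 + 61)) = -286 + (166² + 2*3025 + 3*(-55)*166) = -286 + (27556 + 6050 - 27390) = -286 + 6216 = 5930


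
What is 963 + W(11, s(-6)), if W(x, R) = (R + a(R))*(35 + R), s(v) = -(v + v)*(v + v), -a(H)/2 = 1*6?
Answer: 17967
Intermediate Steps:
a(H) = -12 (a(H) = -2*6 = -12)
s(v) = -4*v**2 (s(v) = -2*v*2*v = -4*v**2)
W(x, R) = (-12 + R)*(35 + R) (W(x, R) = (R - 12)*(35 + R) = (-12 + R)*(35 + R))
963 + W(11, s(-6)) = 963 + (-420 + (-4*(-6)**2)**2 + 23*(-4*(-6)**2)) = 963 + (-420 + (-4*36)**2 + 23*(-4*36)) = 963 + (-420 + (-144)**2 + 23*(-144)) = 963 + (-420 + 20736 - 3312) = 963 + 17004 = 17967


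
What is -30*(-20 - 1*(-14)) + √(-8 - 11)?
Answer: 180 + I*√19 ≈ 180.0 + 4.3589*I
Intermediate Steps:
-30*(-20 - 1*(-14)) + √(-8 - 11) = -30*(-20 + 14) + √(-19) = -30*(-6) + I*√19 = 180 + I*√19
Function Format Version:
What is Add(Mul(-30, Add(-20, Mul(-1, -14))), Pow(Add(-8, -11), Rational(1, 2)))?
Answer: Add(180, Mul(I, Pow(19, Rational(1, 2)))) ≈ Add(180.00, Mul(4.3589, I))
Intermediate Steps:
Add(Mul(-30, Add(-20, Mul(-1, -14))), Pow(Add(-8, -11), Rational(1, 2))) = Add(Mul(-30, Add(-20, 14)), Pow(-19, Rational(1, 2))) = Add(Mul(-30, -6), Mul(I, Pow(19, Rational(1, 2)))) = Add(180, Mul(I, Pow(19, Rational(1, 2))))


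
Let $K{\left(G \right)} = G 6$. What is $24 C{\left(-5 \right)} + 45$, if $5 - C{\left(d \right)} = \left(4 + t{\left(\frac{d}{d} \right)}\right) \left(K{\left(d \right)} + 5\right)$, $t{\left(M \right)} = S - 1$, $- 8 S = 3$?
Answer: $1740$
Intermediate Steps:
$S = - \frac{3}{8}$ ($S = \left(- \frac{1}{8}\right) 3 = - \frac{3}{8} \approx -0.375$)
$K{\left(G \right)} = 6 G$
$t{\left(M \right)} = - \frac{11}{8}$ ($t{\left(M \right)} = - \frac{3}{8} - 1 = - \frac{11}{8}$)
$C{\left(d \right)} = - \frac{65}{8} - \frac{63 d}{4}$ ($C{\left(d \right)} = 5 - \left(4 - \frac{11}{8}\right) \left(6 d + 5\right) = 5 - \frac{21 \left(5 + 6 d\right)}{8} = 5 - \left(\frac{105}{8} + \frac{63 d}{4}\right) = - \frac{65}{8} - \frac{63 d}{4}$)
$24 C{\left(-5 \right)} + 45 = 24 \left(- \frac{65}{8} - - \frac{315}{4}\right) + 45 = 24 \left(- \frac{65}{8} + \frac{315}{4}\right) + 45 = 24 \cdot \frac{565}{8} + 45 = 1695 + 45 = 1740$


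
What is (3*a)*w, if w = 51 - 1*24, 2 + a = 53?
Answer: 4131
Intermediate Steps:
a = 51 (a = -2 + 53 = 51)
w = 27 (w = 51 - 24 = 27)
(3*a)*w = (3*51)*27 = 153*27 = 4131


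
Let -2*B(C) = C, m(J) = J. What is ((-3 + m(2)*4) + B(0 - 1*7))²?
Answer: 289/4 ≈ 72.250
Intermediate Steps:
B(C) = -C/2
((-3 + m(2)*4) + B(0 - 1*7))² = ((-3 + 2*4) - (0 - 1*7)/2)² = ((-3 + 8) - (0 - 7)/2)² = (5 - ½*(-7))² = (5 + 7/2)² = (17/2)² = 289/4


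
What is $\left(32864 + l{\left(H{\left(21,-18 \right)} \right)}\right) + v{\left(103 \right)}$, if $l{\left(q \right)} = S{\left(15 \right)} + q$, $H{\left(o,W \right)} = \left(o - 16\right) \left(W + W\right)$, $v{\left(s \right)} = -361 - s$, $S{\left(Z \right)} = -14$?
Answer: $32206$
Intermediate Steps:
$H{\left(o,W \right)} = 2 W \left(-16 + o\right)$ ($H{\left(o,W \right)} = \left(-16 + o\right) 2 W = 2 W \left(-16 + o\right)$)
$l{\left(q \right)} = -14 + q$
$\left(32864 + l{\left(H{\left(21,-18 \right)} \right)}\right) + v{\left(103 \right)} = \left(32864 + \left(-14 + 2 \left(-18\right) \left(-16 + 21\right)\right)\right) - 464 = \left(32864 + \left(-14 + 2 \left(-18\right) 5\right)\right) - 464 = \left(32864 - 194\right) - 464 = 32670 - 464 = 32206$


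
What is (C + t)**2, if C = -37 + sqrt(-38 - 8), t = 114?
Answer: (77 + I*sqrt(46))**2 ≈ 5883.0 + 1044.5*I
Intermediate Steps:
C = -37 + I*sqrt(46) (C = -37 + sqrt(-46) = -37 + I*sqrt(46) ≈ -37.0 + 6.7823*I)
(C + t)**2 = ((-37 + I*sqrt(46)) + 114)**2 = (77 + I*sqrt(46))**2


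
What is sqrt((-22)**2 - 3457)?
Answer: I*sqrt(2973) ≈ 54.525*I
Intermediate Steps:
sqrt((-22)**2 - 3457) = sqrt(484 - 3457) = sqrt(-2973) = I*sqrt(2973)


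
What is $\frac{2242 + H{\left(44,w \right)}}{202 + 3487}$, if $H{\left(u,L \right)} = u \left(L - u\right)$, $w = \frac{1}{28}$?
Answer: $\frac{2153}{25823} \approx 0.083375$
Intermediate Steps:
$w = \frac{1}{28} \approx 0.035714$
$\frac{2242 + H{\left(44,w \right)}}{202 + 3487} = \frac{2242 + 44 \left(\frac{1}{28} - 44\right)}{202 + 3487} = \frac{2242 + 44 \left(\frac{1}{28} - 44\right)}{3689} = \left(2242 + 44 \left(- \frac{1231}{28}\right)\right) \frac{1}{3689} = \left(2242 - \frac{13541}{7}\right) \frac{1}{3689} = \frac{2153}{7} \cdot \frac{1}{3689} = \frac{2153}{25823}$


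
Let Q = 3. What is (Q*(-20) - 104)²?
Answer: 26896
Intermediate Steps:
(Q*(-20) - 104)² = (3*(-20) - 104)² = (-60 - 104)² = (-164)² = 26896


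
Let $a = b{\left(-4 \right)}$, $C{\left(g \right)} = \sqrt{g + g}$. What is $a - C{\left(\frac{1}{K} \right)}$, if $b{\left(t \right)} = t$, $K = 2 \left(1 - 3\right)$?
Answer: $-4 - \frac{i \sqrt{2}}{2} \approx -4.0 - 0.70711 i$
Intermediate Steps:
$K = -4$ ($K = 2 \left(-2\right) = -4$)
$C{\left(g \right)} = \sqrt{2} \sqrt{g}$ ($C{\left(g \right)} = \sqrt{2 g} = \sqrt{2} \sqrt{g}$)
$a = -4$
$a - C{\left(\frac{1}{K} \right)} = -4 - \sqrt{2} \sqrt{\frac{1}{-4}} = -4 - \sqrt{2} \sqrt{- \frac{1}{4}} = -4 - \sqrt{2} \frac{i}{2} = -4 - \frac{i \sqrt{2}}{2}$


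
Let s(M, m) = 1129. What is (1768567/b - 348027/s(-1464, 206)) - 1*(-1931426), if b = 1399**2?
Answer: 4267154104468470/2209679929 ≈ 1.9311e+6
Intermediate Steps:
b = 1957201
(1768567/b - 348027/s(-1464, 206)) - 1*(-1931426) = (1768567/1957201 - 348027/1129) - 1*(-1931426) = (1768567*(1/1957201) - 348027*1/1129) + 1931426 = (1768567/1957201 - 348027/1129) + 1931426 = -679162080284/2209679929 + 1931426 = 4267154104468470/2209679929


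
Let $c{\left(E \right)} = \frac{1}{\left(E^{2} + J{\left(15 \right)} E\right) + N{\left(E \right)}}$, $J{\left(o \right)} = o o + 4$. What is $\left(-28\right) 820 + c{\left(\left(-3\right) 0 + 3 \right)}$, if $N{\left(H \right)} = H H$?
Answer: $- \frac{16186799}{705} \approx -22960.0$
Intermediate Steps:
$N{\left(H \right)} = H^{2}$
$J{\left(o \right)} = 4 + o^{2}$ ($J{\left(o \right)} = o^{2} + 4 = 4 + o^{2}$)
$c{\left(E \right)} = \frac{1}{2 E^{2} + 229 E}$ ($c{\left(E \right)} = \frac{1}{\left(E^{2} + \left(4 + 15^{2}\right) E\right) + E^{2}} = \frac{1}{\left(E^{2} + \left(4 + 225\right) E\right) + E^{2}} = \frac{1}{\left(E^{2} + 229 E\right) + E^{2}} = \frac{1}{2 E^{2} + 229 E}$)
$\left(-28\right) 820 + c{\left(\left(-3\right) 0 + 3 \right)} = \left(-28\right) 820 + \frac{1}{\left(\left(-3\right) 0 + 3\right) \left(229 + 2 \left(\left(-3\right) 0 + 3\right)\right)} = -22960 + \frac{1}{\left(0 + 3\right) \left(229 + 2 \left(0 + 3\right)\right)} = -22960 + \frac{1}{3 \left(229 + 2 \cdot 3\right)} = -22960 + \frac{1}{3 \left(229 + 6\right)} = -22960 + \frac{1}{3 \cdot 235} = -22960 + \frac{1}{3} \cdot \frac{1}{235} = -22960 + \frac{1}{705} = - \frac{16186799}{705}$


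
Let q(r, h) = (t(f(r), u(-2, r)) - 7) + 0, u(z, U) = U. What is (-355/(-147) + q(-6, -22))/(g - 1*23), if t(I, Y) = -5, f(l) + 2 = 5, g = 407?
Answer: -1409/56448 ≈ -0.024961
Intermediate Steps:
f(l) = 3 (f(l) = -2 + 5 = 3)
q(r, h) = -12 (q(r, h) = (-5 - 7) + 0 = -12 + 0 = -12)
(-355/(-147) + q(-6, -22))/(g - 1*23) = (-355/(-147) - 12)/(407 - 1*23) = (-355*(-1/147) - 12)/(407 - 23) = (355/147 - 12)/384 = -1409/147*1/384 = -1409/56448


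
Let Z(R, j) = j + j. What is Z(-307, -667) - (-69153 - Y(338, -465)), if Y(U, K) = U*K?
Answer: -89351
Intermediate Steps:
Z(R, j) = 2*j
Y(U, K) = K*U
Z(-307, -667) - (-69153 - Y(338, -465)) = 2*(-667) - (-69153 - (-465)*338) = -1334 - (-69153 - 1*(-157170)) = -1334 - (-69153 + 157170) = -1334 - 1*88017 = -1334 - 88017 = -89351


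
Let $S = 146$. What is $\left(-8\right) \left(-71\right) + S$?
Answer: $714$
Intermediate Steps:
$\left(-8\right) \left(-71\right) + S = \left(-8\right) \left(-71\right) + 146 = 568 + 146 = 714$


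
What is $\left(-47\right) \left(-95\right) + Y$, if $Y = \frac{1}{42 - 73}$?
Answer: $\frac{138414}{31} \approx 4465.0$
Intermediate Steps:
$Y = - \frac{1}{31}$ ($Y = \frac{1}{-31} = - \frac{1}{31} \approx -0.032258$)
$\left(-47\right) \left(-95\right) + Y = \left(-47\right) \left(-95\right) - \frac{1}{31} = 4465 - \frac{1}{31} = \frac{138414}{31}$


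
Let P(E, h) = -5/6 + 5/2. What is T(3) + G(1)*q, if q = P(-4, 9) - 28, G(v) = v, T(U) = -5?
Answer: -94/3 ≈ -31.333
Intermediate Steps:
P(E, h) = 5/3 (P(E, h) = -5*⅙ + 5*(½) = -⅚ + 5/2 = 5/3)
q = -79/3 (q = 5/3 - 28 = -79/3 ≈ -26.333)
T(3) + G(1)*q = -5 + 1*(-79/3) = -5 - 79/3 = -94/3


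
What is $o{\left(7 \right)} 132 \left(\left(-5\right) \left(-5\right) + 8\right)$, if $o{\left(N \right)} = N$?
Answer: $30492$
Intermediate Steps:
$o{\left(7 \right)} 132 \left(\left(-5\right) \left(-5\right) + 8\right) = 7 \cdot 132 \left(\left(-5\right) \left(-5\right) + 8\right) = 924 \left(25 + 8\right) = 924 \cdot 33 = 30492$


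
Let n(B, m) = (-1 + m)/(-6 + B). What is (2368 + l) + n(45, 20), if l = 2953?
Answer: 207538/39 ≈ 5321.5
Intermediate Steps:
n(B, m) = (-1 + m)/(-6 + B)
(2368 + l) + n(45, 20) = (2368 + 2953) + (-1 + 20)/(-6 + 45) = 5321 + 19/39 = 207538/39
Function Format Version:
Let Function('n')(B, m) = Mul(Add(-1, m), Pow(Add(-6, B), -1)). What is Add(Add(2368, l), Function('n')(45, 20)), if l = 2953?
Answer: Rational(207538, 39) ≈ 5321.5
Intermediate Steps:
Function('n')(B, m) = Mul(Pow(Add(-6, B), -1), Add(-1, m))
Add(Add(2368, l), Function('n')(45, 20)) = Add(Add(2368, 2953), Mul(Pow(Add(-6, 45), -1), Add(-1, 20))) = Add(5321, Mul(Pow(39, -1), 19)) = Add(5321, Mul(Rational(1, 39), 19)) = Add(5321, Rational(19, 39)) = Rational(207538, 39)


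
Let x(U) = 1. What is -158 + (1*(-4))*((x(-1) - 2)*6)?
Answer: -134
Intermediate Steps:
-158 + (1*(-4))*((x(-1) - 2)*6) = -158 + (1*(-4))*((1 - 2)*6) = -158 - (-4)*6 = -158 - 4*(-6) = -158 + 24 = -134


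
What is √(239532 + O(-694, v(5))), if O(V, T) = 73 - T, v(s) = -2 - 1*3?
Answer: 7*√4890 ≈ 489.50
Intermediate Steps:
v(s) = -5 (v(s) = -2 - 3 = -5)
√(239532 + O(-694, v(5))) = √(239532 + (73 - 1*(-5))) = √(239532 + (73 + 5)) = √(239532 + 78) = √239610 = 7*√4890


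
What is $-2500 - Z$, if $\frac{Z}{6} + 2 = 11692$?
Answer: $-72640$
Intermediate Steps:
$Z = 70140$ ($Z = -12 + 6 \cdot 11692 = -12 + 70152 = 70140$)
$-2500 - Z = -2500 - 70140 = -72640$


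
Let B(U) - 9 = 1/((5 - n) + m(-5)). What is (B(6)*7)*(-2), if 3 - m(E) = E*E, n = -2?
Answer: -1876/15 ≈ -125.07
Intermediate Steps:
m(E) = 3 - E**2 (m(E) = 3 - E*E = 3 - E**2)
B(U) = 134/15 (B(U) = 9 + 1/((5 - 1*(-2)) + (3 - 1*(-5)**2)) = 9 + 1/((5 + 2) + (3 - 1*25)) = 9 + 1/(7 + (3 - 25)) = 9 + 1/(7 - 22) = 9 + 1/(-15) = 9 - 1/15 = 134/15)
(B(6)*7)*(-2) = ((134/15)*7)*(-2) = (938/15)*(-2) = -1876/15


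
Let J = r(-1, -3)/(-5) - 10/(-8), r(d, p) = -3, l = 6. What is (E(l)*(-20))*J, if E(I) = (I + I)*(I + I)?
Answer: -5328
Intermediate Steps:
E(I) = 4*I² (E(I) = (2*I)*(2*I) = 4*I²)
J = 37/20 (J = -3/(-5) - 10/(-8) = -3*(-⅕) - 10*(-⅛) = ⅗ + 5/4 = 37/20 ≈ 1.8500)
(E(l)*(-20))*J = ((4*6²)*(-20))*(37/20) = ((4*36)*(-20))*(37/20) = (144*(-20))*(37/20) = -2880*37/20 = -5328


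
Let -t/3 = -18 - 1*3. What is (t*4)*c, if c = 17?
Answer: 4284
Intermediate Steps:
t = 63 (t = -3*(-18 - 1*3) = -3*(-18 - 3) = -3*(-21) = 63)
(t*4)*c = (63*4)*17 = 252*17 = 4284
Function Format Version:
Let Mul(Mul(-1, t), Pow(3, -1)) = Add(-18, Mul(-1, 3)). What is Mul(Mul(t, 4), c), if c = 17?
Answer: 4284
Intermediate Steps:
t = 63 (t = Mul(-3, Add(-18, Mul(-1, 3))) = Mul(-3, Add(-18, -3)) = Mul(-3, -21) = 63)
Mul(Mul(t, 4), c) = Mul(Mul(63, 4), 17) = Mul(252, 17) = 4284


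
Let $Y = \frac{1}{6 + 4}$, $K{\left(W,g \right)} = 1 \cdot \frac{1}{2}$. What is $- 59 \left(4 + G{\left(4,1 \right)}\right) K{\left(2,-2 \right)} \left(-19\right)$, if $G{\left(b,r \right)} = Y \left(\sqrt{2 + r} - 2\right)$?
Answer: $\frac{21299}{10} + \frac{1121 \sqrt{3}}{20} \approx 2227.0$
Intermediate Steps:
$K{\left(W,g \right)} = \frac{1}{2}$ ($K{\left(W,g \right)} = 1 \cdot \frac{1}{2} = \frac{1}{2}$)
$Y = \frac{1}{10} \approx 0.1$
$G{\left(b,r \right)} = - \frac{1}{5} + \frac{\sqrt{2 + r}}{10}$ ($G{\left(b,r \right)} = \frac{\sqrt{2 + r} - 2}{10} = \frac{-2 + \sqrt{2 + r}}{10} = - \frac{1}{5} + \frac{\sqrt{2 + r}}{10}$)
$- 59 \left(4 + G{\left(4,1 \right)}\right) K{\left(2,-2 \right)} \left(-19\right) = - 59 \left(4 - \left(\frac{1}{5} - \frac{\sqrt{2 + 1}}{10}\right)\right) \frac{1}{2} \left(-19\right) = - 59 \left(4 - \left(\frac{1}{5} - \frac{\sqrt{3}}{10}\right)\right) \frac{1}{2} \left(-19\right) = - 59 \left(\frac{19}{5} + \frac{\sqrt{3}}{10}\right) \frac{1}{2} \left(-19\right) = - 59 \left(\frac{19}{10} + \frac{\sqrt{3}}{20}\right) \left(-19\right) = \left(- \frac{1121}{10} - \frac{59 \sqrt{3}}{20}\right) \left(-19\right) = \frac{21299}{10} + \frac{1121 \sqrt{3}}{20}$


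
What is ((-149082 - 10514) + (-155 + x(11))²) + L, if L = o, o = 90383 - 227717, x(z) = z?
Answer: -276194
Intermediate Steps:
o = -137334
L = -137334
((-149082 - 10514) + (-155 + x(11))²) + L = ((-149082 - 10514) + (-155 + 11)²) - 137334 = (-159596 + (-144)²) - 137334 = (-159596 + 20736) - 137334 = -138860 - 137334 = -276194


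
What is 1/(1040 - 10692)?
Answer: -1/9652 ≈ -0.00010361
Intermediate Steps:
1/(1040 - 10692) = 1/(-9652) = -1/9652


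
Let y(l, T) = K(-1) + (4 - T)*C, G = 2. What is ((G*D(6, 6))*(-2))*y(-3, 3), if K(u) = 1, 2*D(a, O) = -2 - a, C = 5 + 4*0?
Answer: 96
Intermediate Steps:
C = 5 (C = 5 + 0 = 5)
D(a, O) = -1 - a/2 (D(a, O) = (-2 - a)/2 = -1 - a/2)
y(l, T) = 21 - 5*T (y(l, T) = 1 + (4 - T)*5 = 1 + (20 - 5*T) = 21 - 5*T)
((G*D(6, 6))*(-2))*y(-3, 3) = ((2*(-1 - 1/2*6))*(-2))*(21 - 5*3) = ((2*(-1 - 3))*(-2))*(21 - 15) = ((2*(-4))*(-2))*6 = -8*(-2)*6 = 16*6 = 96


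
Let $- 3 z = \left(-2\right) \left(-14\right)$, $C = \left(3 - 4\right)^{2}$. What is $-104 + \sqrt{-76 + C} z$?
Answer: $-104 - \frac{140 i \sqrt{3}}{3} \approx -104.0 - 80.829 i$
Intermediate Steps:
$C = 1$ ($C = \left(-1\right)^{2} = 1$)
$z = - \frac{28}{3}$ ($z = - \frac{\left(-2\right) \left(-14\right)}{3} = \left(- \frac{1}{3}\right) 28 = - \frac{28}{3} \approx -9.3333$)
$-104 + \sqrt{-76 + C} z = -104 + \sqrt{-76 + 1} \left(- \frac{28}{3}\right) = -104 + \sqrt{-75} \left(- \frac{28}{3}\right) = -104 + 5 i \sqrt{3} \left(- \frac{28}{3}\right) = -104 - \frac{140 i \sqrt{3}}{3}$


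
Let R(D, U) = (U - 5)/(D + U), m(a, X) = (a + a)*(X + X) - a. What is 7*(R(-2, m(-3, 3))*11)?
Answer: 418/5 ≈ 83.600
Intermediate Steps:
m(a, X) = -a + 4*X*a (m(a, X) = (2*a)*(2*X) - a = 4*X*a - a = -a + 4*X*a)
R(D, U) = (-5 + U)/(D + U)
7*(R(-2, m(-3, 3))*11) = 7*(((-5 - 3*(-1 + 4*3))/(-2 - 3*(-1 + 4*3)))*11) = 7*(((-5 - 3*(-1 + 12))/(-2 - 3*(-1 + 12)))*11) = 7*(((-5 - 3*11)/(-2 - 3*11))*11) = 7*(((-5 - 33)/(-2 - 33))*11) = 7*((-38/(-35))*11) = 7*(-1/35*(-38)*11) = 7*((38/35)*11) = 7*(418/35) = 418/5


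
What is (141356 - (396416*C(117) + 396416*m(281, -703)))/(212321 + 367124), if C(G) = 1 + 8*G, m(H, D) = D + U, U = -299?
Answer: 25908396/579445 ≈ 44.712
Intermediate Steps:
m(H, D) = -299 + D (m(H, D) = D - 299 = -299 + D)
(141356 - (396416*C(117) + 396416*m(281, -703)))/(212321 + 367124) = (141356 - (-396812416 + 371045376))/(212321 + 367124) = (141356 - 396416/(1/(-1002 + (1 + 936))))/579445 = (141356 - 396416/(1/(-1002 + 937)))*(1/579445) = (141356 - 396416/(1/(-65)))*(1/579445) = (141356 - 396416/(-1/65))*(1/579445) = (141356 - 396416*(-65))*(1/579445) = (141356 + 25767040)*(1/579445) = 25908396*(1/579445) = 25908396/579445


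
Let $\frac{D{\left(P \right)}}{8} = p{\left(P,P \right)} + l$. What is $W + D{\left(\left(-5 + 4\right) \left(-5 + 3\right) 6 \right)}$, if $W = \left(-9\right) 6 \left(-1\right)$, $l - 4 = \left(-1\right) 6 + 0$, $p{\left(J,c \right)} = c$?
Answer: $134$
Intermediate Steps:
$l = -2$ ($l = 4 + \left(\left(-1\right) 6 + 0\right) = 4 + \left(-6 + 0\right) = 4 - 6 = -2$)
$D{\left(P \right)} = -16 + 8 P$ ($D{\left(P \right)} = 8 \left(P - 2\right) = 8 \left(-2 + P\right) = -16 + 8 P$)
$W = 54$ ($W = \left(-54\right) \left(-1\right) = 54$)
$W + D{\left(\left(-5 + 4\right) \left(-5 + 3\right) 6 \right)} = 54 - \left(16 - 8 \left(-5 + 4\right) \left(-5 + 3\right) 6\right) = 54 - \left(16 - 8 \left(-1\right) \left(-2\right) 6\right) = 54 - \left(16 - 8 \cdot 2 \cdot 6\right) = 54 + \left(-16 + 8 \cdot 12\right) = 54 + \left(-16 + 96\right) = 54 + 80 = 134$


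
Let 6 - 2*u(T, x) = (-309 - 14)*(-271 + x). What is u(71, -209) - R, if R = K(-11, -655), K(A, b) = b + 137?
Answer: -76999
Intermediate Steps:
K(A, b) = 137 + b
u(T, x) = -87527/2 + 323*x/2 (u(T, x) = 3 - (-309 - 14)*(-271 + x)/2 = 3 - (-323)*(-271 + x)/2 = 3 - (87533 - 323*x)/2 = 3 + (-87533/2 + 323*x/2) = -87527/2 + 323*x/2)
R = -518 (R = 137 - 655 = -518)
u(71, -209) - R = (-87527/2 + (323/2)*(-209)) - 1*(-518) = (-87527/2 - 67507/2) + 518 = -77517 + 518 = -76999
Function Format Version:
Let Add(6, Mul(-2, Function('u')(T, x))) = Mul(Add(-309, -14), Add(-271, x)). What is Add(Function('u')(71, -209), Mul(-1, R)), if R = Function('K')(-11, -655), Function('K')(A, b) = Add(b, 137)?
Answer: -76999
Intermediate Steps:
Function('K')(A, b) = Add(137, b)
Function('u')(T, x) = Add(Rational(-87527, 2), Mul(Rational(323, 2), x)) (Function('u')(T, x) = Add(3, Mul(Rational(-1, 2), Mul(Add(-309, -14), Add(-271, x)))) = Add(3, Mul(Rational(-1, 2), Mul(-323, Add(-271, x)))) = Add(3, Mul(Rational(-1, 2), Add(87533, Mul(-323, x)))) = Add(3, Add(Rational(-87533, 2), Mul(Rational(323, 2), x))) = Add(Rational(-87527, 2), Mul(Rational(323, 2), x)))
R = -518 (R = Add(137, -655) = -518)
Add(Function('u')(71, -209), Mul(-1, R)) = Add(Add(Rational(-87527, 2), Mul(Rational(323, 2), -209)), Mul(-1, -518)) = Add(Add(Rational(-87527, 2), Rational(-67507, 2)), 518) = Add(-77517, 518) = -76999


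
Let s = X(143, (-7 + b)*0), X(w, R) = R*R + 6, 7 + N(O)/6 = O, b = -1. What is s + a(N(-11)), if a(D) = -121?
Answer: -115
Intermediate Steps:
N(O) = -42 + 6*O
X(w, R) = 6 + R² (X(w, R) = R² + 6 = 6 + R²)
s = 6 (s = 6 + ((-7 - 1)*0)² = 6 + (-8*0)² = 6 + 0² = 6 + 0 = 6)
s + a(N(-11)) = 6 - 121 = -115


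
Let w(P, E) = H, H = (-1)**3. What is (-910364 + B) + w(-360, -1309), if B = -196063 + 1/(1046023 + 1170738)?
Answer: -2452686439707/2216761 ≈ -1.1064e+6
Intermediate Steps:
H = -1
w(P, E) = -1
B = -434624811942/2216761 (B = -196063 + 1/2216761 = -434624811942/2216761 ≈ -1.9606e+5)
(-910364 + B) + w(-360, -1309) = (-910364 - 434624811942/2216761) - 1 = -2452684222946/2216761 - 1 = -2452686439707/2216761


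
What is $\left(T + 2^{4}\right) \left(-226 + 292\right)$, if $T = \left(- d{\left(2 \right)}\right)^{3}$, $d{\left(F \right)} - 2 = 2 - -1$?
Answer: $-7194$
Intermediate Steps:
$d{\left(F \right)} = 5$ ($d{\left(F \right)} = 2 + \left(2 - -1\right) = 2 + \left(2 + 1\right) = 2 + 3 = 5$)
$T = -125$ ($T = \left(\left(-1\right) 5\right)^{3} = \left(-5\right)^{3} = -125$)
$\left(T + 2^{4}\right) \left(-226 + 292\right) = \left(-125 + 2^{4}\right) \left(-226 + 292\right) = \left(-125 + 16\right) 66 = \left(-109\right) 66 = -7194$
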